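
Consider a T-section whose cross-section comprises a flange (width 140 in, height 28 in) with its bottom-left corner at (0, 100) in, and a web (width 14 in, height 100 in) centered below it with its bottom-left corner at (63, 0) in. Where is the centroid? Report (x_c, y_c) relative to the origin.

x_c = 70.00 in, y_c = 97.16 in

Part | A | x̄ᵢ | ȳᵢ | A·x̄ᵢ | A·ȳᵢ
web | 1400.00 | 70.00 | 50.00 | 98000.00 | 70000.00
flange | 3920.00 | 70.00 | 114.00 | 274400.00 | 446880.00
Σ | 5320.00 |  |  | 372400.00 | 516880.00
x_c = 372400.00 / 5320.00 = 70.00 in
y_c = 516880.00 / 5320.00 = 97.16 in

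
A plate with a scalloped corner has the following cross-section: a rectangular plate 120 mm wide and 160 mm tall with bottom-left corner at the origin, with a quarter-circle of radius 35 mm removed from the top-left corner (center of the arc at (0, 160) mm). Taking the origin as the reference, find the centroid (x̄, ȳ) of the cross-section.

x̄ = 62.38 mm, ȳ = 76.56 mm

plate: A = 120 × 160 = 19200.00, centroid at (60.00, 80.00).
removed quarter-circle: A = −¼π·35² = -962.11, centroid at (14.85, 145.15).
ΣA = 18237.89 mm²
ΣAx̄ = (19200.00)(60.00) + (-962.11)(14.85) = 1137708.33 mm³
ΣAȳ = (19200.00)(80.00) + (-962.11)(145.15) = 1396353.63 mm³
x̄ = 1137708.33 / 18237.89 = 62.38 mm
ȳ = 1396353.63 / 18237.89 = 76.56 mm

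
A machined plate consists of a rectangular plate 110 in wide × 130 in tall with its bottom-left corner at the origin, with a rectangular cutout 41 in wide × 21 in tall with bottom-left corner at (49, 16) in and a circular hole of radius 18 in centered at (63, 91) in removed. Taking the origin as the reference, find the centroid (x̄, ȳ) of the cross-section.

x̄ = 53.34 in, ȳ = 65.54 in

Part | A | x̄ᵢ | ȳᵢ | A·x̄ᵢ | A·ȳᵢ
plate | 14300.00 | 55.00 | 65.00 | 786500.00 | 929500.00
hole 1 | -861.00 | 69.50 | 26.50 | -59839.50 | -22816.50
hole 2 | -1017.88 | 63.00 | 91.00 | -64126.19 | -92626.72
Σ | 12421.12 |  |  | 662534.31 | 814056.78
x̄ = 662534.31 / 12421.12 = 53.34 in
ȳ = 814056.78 / 12421.12 = 65.54 in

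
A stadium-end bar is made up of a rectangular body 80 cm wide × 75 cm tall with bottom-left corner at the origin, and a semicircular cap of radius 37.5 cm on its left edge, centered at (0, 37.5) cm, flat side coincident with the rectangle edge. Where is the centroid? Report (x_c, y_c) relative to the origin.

Part | A | x̄ᵢ | ȳᵢ | A·x̄ᵢ | A·ȳᵢ
rectangular body | 6000.00 | 40.00 | 37.50 | 240000.00 | 225000.00
semicircular end | 2208.93 | -15.92 | 37.50 | -35156.25 | 82834.96
Σ | 8208.93 |  |  | 204843.75 | 307834.96
x_c = 204843.75 / 8208.93 = 24.95 cm
y_c = 307834.96 / 8208.93 = 37.50 cm

x_c = 24.95 cm, y_c = 37.50 cm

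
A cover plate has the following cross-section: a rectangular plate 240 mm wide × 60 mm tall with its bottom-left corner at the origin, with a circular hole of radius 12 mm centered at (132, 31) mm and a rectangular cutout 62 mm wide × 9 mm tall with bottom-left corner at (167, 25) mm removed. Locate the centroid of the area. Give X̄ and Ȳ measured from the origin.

plate: A = 240 × 60 = 14400.00, centroid at (120.00, 30.00).
hole 1: A = −π·12² = -452.39, centroid at (132.00, 31.00).
hole 2: A = −(62 × 9) = -558.00, centroid at (198.00, 29.50).
ΣA = 13389.61 mm²
ΣAX̄ = (14400.00)(120.00) + (-452.39)(132.00) + (-558.00)(198.00) = 1557800.61 mm³
ΣAȲ = (14400.00)(30.00) + (-452.39)(31.00) + (-558.00)(29.50) = 401514.93 mm³
X̄ = 1557800.61 / 13389.61 = 116.34 mm
Ȳ = 401514.93 / 13389.61 = 29.99 mm

X̄ = 116.34 mm, Ȳ = 29.99 mm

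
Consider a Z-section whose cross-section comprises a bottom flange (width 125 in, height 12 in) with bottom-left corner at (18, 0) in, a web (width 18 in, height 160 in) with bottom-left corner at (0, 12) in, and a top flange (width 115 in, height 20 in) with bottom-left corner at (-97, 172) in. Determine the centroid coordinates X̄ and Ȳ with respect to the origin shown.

X̄ = 8.36 in, Ȳ = 103.68 in

bottom flange: A = 125 × 12 = 1500.00, centroid at (80.50, 6.00).
web: A = 18 × 160 = 2880.00, centroid at (9.00, 92.00).
top flange: A = 115 × 20 = 2300.00, centroid at (-39.50, 182.00).
ΣA = 6680.00 in²
ΣAX̄ = (1500.00)(80.50) + (2880.00)(9.00) + (2300.00)(-39.50) = 55820.00 in³
ΣAȲ = (1500.00)(6.00) + (2880.00)(92.00) + (2300.00)(182.00) = 692560.00 in³
X̄ = 55820.00 / 6680.00 = 8.36 in
Ȳ = 692560.00 / 6680.00 = 103.68 in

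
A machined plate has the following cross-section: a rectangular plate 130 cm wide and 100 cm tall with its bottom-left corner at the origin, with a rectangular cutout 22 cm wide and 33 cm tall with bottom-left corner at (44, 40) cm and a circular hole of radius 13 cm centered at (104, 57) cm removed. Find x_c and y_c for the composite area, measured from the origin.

Part | A | x̄ᵢ | ȳᵢ | A·x̄ᵢ | A·ȳᵢ
plate | 13000.00 | 65.00 | 50.00 | 845000.00 | 650000.00
hole 1 | -726.00 | 55.00 | 56.50 | -39930.00 | -41019.00
hole 2 | -530.93 | 104.00 | 57.00 | -55216.63 | -30262.96
Σ | 11743.07 |  |  | 749853.37 | 578718.04
x_c = 749853.37 / 11743.07 = 63.85 cm
y_c = 578718.04 / 11743.07 = 49.28 cm

x_c = 63.85 cm, y_c = 49.28 cm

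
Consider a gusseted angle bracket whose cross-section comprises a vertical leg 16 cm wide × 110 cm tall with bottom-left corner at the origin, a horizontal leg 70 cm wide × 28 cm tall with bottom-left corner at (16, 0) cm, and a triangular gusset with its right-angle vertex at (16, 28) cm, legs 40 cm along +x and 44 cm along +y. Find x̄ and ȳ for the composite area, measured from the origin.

vertical leg: A = 16 × 110 = 1760.00, centroid at (8.00, 55.00).
horizontal leg: A = 70 × 28 = 1960.00, centroid at (51.00, 14.00).
gusset: A = ½·40·44 = 880.00, centroid at (29.33, 42.67).
ΣA = 4600.00 cm², ΣAx̄ = 139853.33 cm³, ΣAȳ = 161786.67 cm³.
x̄ = 139853.33/4600.00 = 30.40 cm; ȳ = 161786.67/4600.00 = 35.17 cm.

x̄ = 30.40 cm, ȳ = 35.17 cm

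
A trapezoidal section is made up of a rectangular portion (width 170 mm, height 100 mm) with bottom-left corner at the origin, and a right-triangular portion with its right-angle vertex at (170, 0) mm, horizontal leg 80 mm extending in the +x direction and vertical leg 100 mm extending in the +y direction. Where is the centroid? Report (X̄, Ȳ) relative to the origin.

rectangular portion: A = 170 × 100 = 17000.00, centroid at (85.00, 50.00).
triangular portion: A = ½·80·100 = 4000.00, centroid at (196.67, 33.33).
ΣA = 21000.00 mm²
ΣAX̄ = (17000.00)(85.00) + (4000.00)(196.67) = 2231666.67 mm³
ΣAȲ = (17000.00)(50.00) + (4000.00)(33.33) = 983333.33 mm³
X̄ = 2231666.67 / 21000.00 = 106.27 mm
Ȳ = 983333.33 / 21000.00 = 46.83 mm

X̄ = 106.27 mm, Ȳ = 46.83 mm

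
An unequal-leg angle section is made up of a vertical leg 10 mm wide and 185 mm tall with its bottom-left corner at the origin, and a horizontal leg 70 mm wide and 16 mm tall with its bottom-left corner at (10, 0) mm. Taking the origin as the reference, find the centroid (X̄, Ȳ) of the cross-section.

vertical leg: A = 10 × 185 = 1850.00, centroid at (5.00, 92.50).
horizontal leg: A = 70 × 16 = 1120.00, centroid at (45.00, 8.00).
ΣA = 2970.00 mm²
ΣAX̄ = (1850.00)(5.00) + (1120.00)(45.00) = 59650.00 mm³
ΣAȲ = (1850.00)(92.50) + (1120.00)(8.00) = 180085.00 mm³
X̄ = 59650.00 / 2970.00 = 20.08 mm
Ȳ = 180085.00 / 2970.00 = 60.63 mm

X̄ = 20.08 mm, Ȳ = 60.63 mm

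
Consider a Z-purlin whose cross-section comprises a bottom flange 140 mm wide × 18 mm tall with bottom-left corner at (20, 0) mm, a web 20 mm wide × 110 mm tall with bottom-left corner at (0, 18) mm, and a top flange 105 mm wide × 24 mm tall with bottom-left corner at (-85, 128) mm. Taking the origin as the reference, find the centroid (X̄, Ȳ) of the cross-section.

Part | A | x̄ᵢ | ȳᵢ | A·x̄ᵢ | A·ȳᵢ
bottom flange | 2520.00 | 90.00 | 9.00 | 226800.00 | 22680.00
web | 2200.00 | 10.00 | 73.00 | 22000.00 | 160600.00
top flange | 2520.00 | -32.50 | 140.00 | -81900.00 | 352800.00
Σ | 7240.00 |  |  | 166900.00 | 536080.00
X̄ = 166900.00 / 7240.00 = 23.05 mm
Ȳ = 536080.00 / 7240.00 = 74.04 mm

X̄ = 23.05 mm, Ȳ = 74.04 mm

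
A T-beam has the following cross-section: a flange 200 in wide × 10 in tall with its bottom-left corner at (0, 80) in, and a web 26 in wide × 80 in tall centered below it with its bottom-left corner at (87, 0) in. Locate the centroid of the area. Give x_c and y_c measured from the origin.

web: A = 26 × 80 = 2080.00, centroid at (100.00, 40.00).
flange: A = 200 × 10 = 2000.00, centroid at (100.00, 85.00).
ΣA = 4080.00 in²
ΣAx_c = (2080.00)(100.00) + (2000.00)(100.00) = 408000.00 in³
ΣAy_c = (2080.00)(40.00) + (2000.00)(85.00) = 253200.00 in³
x_c = 408000.00 / 4080.00 = 100.00 in
y_c = 253200.00 / 4080.00 = 62.06 in

x_c = 100.00 in, y_c = 62.06 in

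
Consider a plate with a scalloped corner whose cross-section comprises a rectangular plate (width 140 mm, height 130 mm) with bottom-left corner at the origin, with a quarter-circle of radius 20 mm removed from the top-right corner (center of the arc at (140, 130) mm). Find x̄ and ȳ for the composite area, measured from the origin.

plate: A = 140 × 130 = 18200.00, centroid at (70.00, 65.00).
removed quarter-circle: A = −¼π·20² = -314.16, centroid at (131.51, 121.51).
ΣA = 17885.84 mm²
ΣAx̄ = (18200.00)(70.00) + (-314.16)(131.51) = 1232684.37 mm³
ΣAȳ = (18200.00)(65.00) + (-314.16)(121.51) = 1144825.96 mm³
x̄ = 1232684.37 / 17885.84 = 68.92 mm
ȳ = 1144825.96 / 17885.84 = 64.01 mm

x̄ = 68.92 mm, ȳ = 64.01 mm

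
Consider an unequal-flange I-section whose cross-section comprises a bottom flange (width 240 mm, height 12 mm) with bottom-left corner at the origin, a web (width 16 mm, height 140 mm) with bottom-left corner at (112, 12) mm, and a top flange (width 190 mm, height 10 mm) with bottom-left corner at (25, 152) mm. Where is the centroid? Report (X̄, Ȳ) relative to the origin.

bottom flange: A = 240 × 12 = 2880.00, centroid at (120.00, 6.00).
web: A = 16 × 140 = 2240.00, centroid at (120.00, 82.00).
top flange: A = 190 × 10 = 1900.00, centroid at (120.00, 157.00).
ΣA = 7020.00 mm², ΣAX̄ = 842400.00 mm³, ΣAȲ = 499260.00 mm³.
X̄ = 842400.00/7020.00 = 120.00 mm; Ȳ = 499260.00/7020.00 = 71.12 mm.

X̄ = 120.00 mm, Ȳ = 71.12 mm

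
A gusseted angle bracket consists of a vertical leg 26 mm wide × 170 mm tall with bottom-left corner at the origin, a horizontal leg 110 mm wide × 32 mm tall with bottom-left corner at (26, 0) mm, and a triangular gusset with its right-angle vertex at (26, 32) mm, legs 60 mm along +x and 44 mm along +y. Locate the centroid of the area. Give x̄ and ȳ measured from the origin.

x̄ = 43.55 mm, ȳ = 53.31 mm

vertical leg: A = 26 × 170 = 4420.00, centroid at (13.00, 85.00).
horizontal leg: A = 110 × 32 = 3520.00, centroid at (81.00, 16.00).
gusset: A = ½·60·44 = 1320.00, centroid at (46.00, 46.67).
ΣA = 9260.00 mm²
ΣAx̄ = (4420.00)(13.00) + (3520.00)(81.00) + (1320.00)(46.00) = 403300.00 mm³
ΣAȳ = (4420.00)(85.00) + (3520.00)(16.00) + (1320.00)(46.67) = 493620.00 mm³
x̄ = 403300.00 / 9260.00 = 43.55 mm
ȳ = 493620.00 / 9260.00 = 53.31 mm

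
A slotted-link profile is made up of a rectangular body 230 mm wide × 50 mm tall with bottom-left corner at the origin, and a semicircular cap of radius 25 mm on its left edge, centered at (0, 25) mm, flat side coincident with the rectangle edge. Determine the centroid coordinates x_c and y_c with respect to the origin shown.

x_c = 105.12 mm, y_c = 25.00 mm

Part | A | x̄ᵢ | ȳᵢ | A·x̄ᵢ | A·ȳᵢ
rectangular body | 11500.00 | 115.00 | 25.00 | 1322500.00 | 287500.00
semicircular end | 981.75 | -10.61 | 25.00 | -10416.67 | 24543.69
Σ | 12481.75 |  |  | 1312083.33 | 312043.69
x_c = 1312083.33 / 12481.75 = 105.12 mm
y_c = 312043.69 / 12481.75 = 25.00 mm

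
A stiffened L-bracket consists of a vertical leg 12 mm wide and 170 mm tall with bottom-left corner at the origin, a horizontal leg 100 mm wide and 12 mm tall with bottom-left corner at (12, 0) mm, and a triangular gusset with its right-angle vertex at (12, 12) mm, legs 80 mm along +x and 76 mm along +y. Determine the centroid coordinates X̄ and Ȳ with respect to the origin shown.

X̄ = 32.51 mm, Ȳ = 46.83 mm

vertical leg: A = 12 × 170 = 2040.00, centroid at (6.00, 85.00).
horizontal leg: A = 100 × 12 = 1200.00, centroid at (62.00, 6.00).
gusset: A = ½·80·76 = 3040.00, centroid at (38.67, 37.33).
ΣA = 6280.00 mm², ΣAX̄ = 204186.67 mm³, ΣAȲ = 294093.33 mm³.
X̄ = 204186.67/6280.00 = 32.51 mm; Ȳ = 294093.33/6280.00 = 46.83 mm.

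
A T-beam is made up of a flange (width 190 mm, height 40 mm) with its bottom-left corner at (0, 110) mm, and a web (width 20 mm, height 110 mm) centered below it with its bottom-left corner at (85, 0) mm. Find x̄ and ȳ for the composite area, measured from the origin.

Part | A | x̄ᵢ | ȳᵢ | A·x̄ᵢ | A·ȳᵢ
web | 2200.00 | 95.00 | 55.00 | 209000.00 | 121000.00
flange | 7600.00 | 95.00 | 130.00 | 722000.00 | 988000.00
Σ | 9800.00 |  |  | 931000.00 | 1109000.00
x̄ = 931000.00 / 9800.00 = 95.00 mm
ȳ = 1109000.00 / 9800.00 = 113.16 mm

x̄ = 95.00 mm, ȳ = 113.16 mm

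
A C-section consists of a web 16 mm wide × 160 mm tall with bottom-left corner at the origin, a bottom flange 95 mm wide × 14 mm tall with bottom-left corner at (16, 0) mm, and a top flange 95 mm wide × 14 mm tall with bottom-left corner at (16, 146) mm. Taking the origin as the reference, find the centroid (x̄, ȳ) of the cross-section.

web: A = 16 × 160 = 2560.00, centroid at (8.00, 80.00).
bottom flange: A = 95 × 14 = 1330.00, centroid at (63.50, 7.00).
top flange: A = 95 × 14 = 1330.00, centroid at (63.50, 153.00).
ΣA = 5220.00 mm²
ΣAx̄ = (2560.00)(8.00) + (1330.00)(63.50) + (1330.00)(63.50) = 189390.00 mm³
ΣAȳ = (2560.00)(80.00) + (1330.00)(7.00) + (1330.00)(153.00) = 417600.00 mm³
x̄ = 189390.00 / 5220.00 = 36.28 mm
ȳ = 417600.00 / 5220.00 = 80.00 mm

x̄ = 36.28 mm, ȳ = 80.00 mm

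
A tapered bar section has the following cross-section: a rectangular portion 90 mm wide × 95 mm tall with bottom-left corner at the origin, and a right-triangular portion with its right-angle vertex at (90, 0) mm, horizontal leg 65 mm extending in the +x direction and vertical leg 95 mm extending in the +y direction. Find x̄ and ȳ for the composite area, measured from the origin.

Part | A | x̄ᵢ | ȳᵢ | A·x̄ᵢ | A·ȳᵢ
rectangular portion | 8550.00 | 45.00 | 47.50 | 384750.00 | 406125.00
triangular portion | 3087.50 | 111.67 | 31.67 | 344770.83 | 97770.83
Σ | 11637.50 |  |  | 729520.83 | 503895.83
x̄ = 729520.83 / 11637.50 = 62.69 mm
ȳ = 503895.83 / 11637.50 = 43.30 mm

x̄ = 62.69 mm, ȳ = 43.30 mm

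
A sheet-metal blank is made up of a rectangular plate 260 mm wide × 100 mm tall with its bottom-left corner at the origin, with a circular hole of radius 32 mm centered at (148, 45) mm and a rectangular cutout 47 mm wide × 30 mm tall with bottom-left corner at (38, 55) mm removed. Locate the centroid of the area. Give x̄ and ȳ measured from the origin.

plate: A = 260 × 100 = 26000.00, centroid at (130.00, 50.00).
hole 1: A = −π·32² = -3216.99, centroid at (148.00, 45.00).
hole 2: A = −(47 × 30) = -1410.00, centroid at (61.50, 70.00).
ΣA = 21373.01 mm², ΣAx̄ = 2817170.35 mm³, ΣAȳ = 1056535.41 mm³.
x̄ = 2817170.35/21373.01 = 131.81 mm; ȳ = 1056535.41/21373.01 = 49.43 mm.

x̄ = 131.81 mm, ȳ = 49.43 mm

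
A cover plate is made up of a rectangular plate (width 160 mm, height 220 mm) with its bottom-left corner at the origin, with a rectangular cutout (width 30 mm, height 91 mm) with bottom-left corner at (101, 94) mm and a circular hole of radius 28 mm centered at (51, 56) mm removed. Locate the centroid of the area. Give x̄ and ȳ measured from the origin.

x̄ = 79.11 mm, ȳ = 111.75 mm

plate: A = 160 × 220 = 35200.00, centroid at (80.00, 110.00).
hole 1: A = −(30 × 91) = -2730.00, centroid at (116.00, 139.50).
hole 2: A = −π·28² = -2463.01, centroid at (51.00, 56.00).
ΣA = 30006.99 mm²
ΣAx̄ = (35200.00)(80.00) + (-2730.00)(116.00) + (-2463.01)(51.00) = 2373706.56 mm³
ΣAȳ = (35200.00)(110.00) + (-2730.00)(139.50) + (-2463.01)(56.00) = 3353236.52 mm³
x̄ = 2373706.56 / 30006.99 = 79.11 mm
ȳ = 3353236.52 / 30006.99 = 111.75 mm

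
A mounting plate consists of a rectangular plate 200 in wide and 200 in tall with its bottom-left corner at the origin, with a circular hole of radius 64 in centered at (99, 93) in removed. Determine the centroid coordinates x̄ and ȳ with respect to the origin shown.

plate: A = 200 × 200 = 40000.00, centroid at (100.00, 100.00).
hole: A = −π·64² = -12867.96, centroid at (99.00, 93.00).
ΣA = 27132.04 in², ΣAx̄ = 2726071.61 in³, ΣAȳ = 2803279.39 in³.
x̄ = 2726071.61/27132.04 = 100.47 in; ȳ = 2803279.39/27132.04 = 103.32 in.

x̄ = 100.47 in, ȳ = 103.32 in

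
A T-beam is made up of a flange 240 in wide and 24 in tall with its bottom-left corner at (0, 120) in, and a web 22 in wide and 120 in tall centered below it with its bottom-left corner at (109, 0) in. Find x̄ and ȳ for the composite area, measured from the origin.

Part | A | x̄ᵢ | ȳᵢ | A·x̄ᵢ | A·ȳᵢ
web | 2640.00 | 120.00 | 60.00 | 316800.00 | 158400.00
flange | 5760.00 | 120.00 | 132.00 | 691200.00 | 760320.00
Σ | 8400.00 |  |  | 1008000.00 | 918720.00
x̄ = 1008000.00 / 8400.00 = 120.00 in
ȳ = 918720.00 / 8400.00 = 109.37 in

x̄ = 120.00 in, ȳ = 109.37 in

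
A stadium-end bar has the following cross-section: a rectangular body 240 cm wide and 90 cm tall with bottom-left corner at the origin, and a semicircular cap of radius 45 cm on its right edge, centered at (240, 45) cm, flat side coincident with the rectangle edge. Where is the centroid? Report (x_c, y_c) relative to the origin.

rectangular body: A = 240 × 90 = 21600.00, centroid at (120.00, 45.00).
semicircular end: A = ½π·45² = 3180.86, centroid at (259.10, 45.00).
ΣA = 24780.86 cm²
ΣAx_c = (21600.00)(120.00) + (3180.86)(259.10) = 3416157.01 cm³
ΣAy_c = (21600.00)(45.00) + (3180.86)(45.00) = 1115138.82 cm³
x_c = 3416157.01 / 24780.86 = 137.85 cm
y_c = 1115138.82 / 24780.86 = 45.00 cm

x_c = 137.85 cm, y_c = 45.00 cm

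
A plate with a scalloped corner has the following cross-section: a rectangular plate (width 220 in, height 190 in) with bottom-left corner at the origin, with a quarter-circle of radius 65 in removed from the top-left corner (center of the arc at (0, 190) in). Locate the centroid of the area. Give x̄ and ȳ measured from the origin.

plate: A = 220 × 190 = 41800.00, centroid at (110.00, 95.00).
removed quarter-circle: A = −¼π·65² = -3318.31, centroid at (27.59, 162.41).
ΣA = 38481.69 in², ΣAx̄ = 4506458.33 in³, ΣAȳ = 3432063.29 in³.
x̄ = 4506458.33/38481.69 = 117.11 in; ȳ = 3432063.29/38481.69 = 89.19 in.

x̄ = 117.11 in, ȳ = 89.19 in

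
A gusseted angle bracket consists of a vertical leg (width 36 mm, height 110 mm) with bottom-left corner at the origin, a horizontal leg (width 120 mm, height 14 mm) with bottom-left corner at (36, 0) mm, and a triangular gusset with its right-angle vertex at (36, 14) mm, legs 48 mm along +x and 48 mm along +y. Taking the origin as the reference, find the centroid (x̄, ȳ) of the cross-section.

vertical leg: A = 36 × 110 = 3960.00, centroid at (18.00, 55.00).
horizontal leg: A = 120 × 14 = 1680.00, centroid at (96.00, 7.00).
gusset: A = ½·48·48 = 1152.00, centroid at (52.00, 30.00).
ΣA = 6792.00 mm², ΣAx̄ = 292464.00 mm³, ΣAȳ = 264120.00 mm³.
x̄ = 292464.00/6792.00 = 43.06 mm; ȳ = 264120.00/6792.00 = 38.89 mm.

x̄ = 43.06 mm, ȳ = 38.89 mm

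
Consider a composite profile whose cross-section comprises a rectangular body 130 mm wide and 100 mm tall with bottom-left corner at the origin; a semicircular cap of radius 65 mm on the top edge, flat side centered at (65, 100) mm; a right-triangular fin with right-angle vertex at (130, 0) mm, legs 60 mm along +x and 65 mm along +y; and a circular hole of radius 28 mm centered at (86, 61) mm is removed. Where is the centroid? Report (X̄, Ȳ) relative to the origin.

X̄ = 70.96 mm, Ȳ = 72.62 mm

rectangular body: A = 130 × 100 = 13000.00, centroid at (65.00, 50.00).
semicircular top: A = ½π·65² = 6636.61, centroid at (65.00, 127.59).
triangular fin: A = ½·60·65 = 1950.00, centroid at (150.00, 21.67).
hole: A = −π·28² = -2463.01, centroid at (86.00, 61.00).
ΣA = 19123.61 mm², ΣAX̄ = 1357061.20 mm³, ΣAȲ = 1388751.25 mm³.
X̄ = 1357061.20/19123.61 = 70.96 mm; Ȳ = 1388751.25/19123.61 = 72.62 mm.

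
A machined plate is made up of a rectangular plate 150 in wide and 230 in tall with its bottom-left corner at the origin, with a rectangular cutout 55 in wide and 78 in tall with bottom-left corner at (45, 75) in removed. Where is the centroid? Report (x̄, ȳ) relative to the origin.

x̄ = 75.36 in, ȳ = 115.14 in

plate: A = 150 × 230 = 34500.00, centroid at (75.00, 115.00).
hole: A = −(55 × 78) = -4290.00, centroid at (72.50, 114.00).
ΣA = 30210.00 in²
ΣAx̄ = (34500.00)(75.00) + (-4290.00)(72.50) = 2276475.00 in³
ΣAȳ = (34500.00)(115.00) + (-4290.00)(114.00) = 3478440.00 in³
x̄ = 2276475.00 / 30210.00 = 75.36 in
ȳ = 3478440.00 / 30210.00 = 115.14 in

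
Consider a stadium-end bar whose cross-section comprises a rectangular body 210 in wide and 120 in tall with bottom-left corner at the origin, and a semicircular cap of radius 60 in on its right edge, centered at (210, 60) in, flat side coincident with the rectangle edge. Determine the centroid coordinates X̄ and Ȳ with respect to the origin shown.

X̄ = 128.91 in, Ȳ = 60.00 in

Part | A | x̄ᵢ | ȳᵢ | A·x̄ᵢ | A·ȳᵢ
rectangular body | 25200.00 | 105.00 | 60.00 | 2646000.00 | 1512000.00
semicircular end | 5654.87 | 235.46 | 60.00 | 1331522.02 | 339292.01
Σ | 30854.87 |  |  | 3977522.02 | 1851292.01
X̄ = 3977522.02 / 30854.87 = 128.91 in
Ȳ = 1851292.01 / 30854.87 = 60.00 in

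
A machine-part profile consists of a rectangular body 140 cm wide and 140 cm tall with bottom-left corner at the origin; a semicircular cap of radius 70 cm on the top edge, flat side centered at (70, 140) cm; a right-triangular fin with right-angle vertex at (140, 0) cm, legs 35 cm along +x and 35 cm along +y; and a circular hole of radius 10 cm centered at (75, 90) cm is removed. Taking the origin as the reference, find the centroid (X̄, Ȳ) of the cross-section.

X̄ = 71.76 cm, Ȳ = 96.29 cm

rectangular body: A = 140 × 140 = 19600.00, centroid at (70.00, 70.00).
semicircular top: A = ½π·70² = 7696.90, centroid at (70.00, 169.71).
triangular fin: A = ½·35·35 = 612.50, centroid at (151.67, 11.67).
hole: A = −π·10² = -314.16, centroid at (75.00, 90.00).
ΣA = 27595.24 cm², ΣAX̄ = 1980117.03 cm³, ΣAȲ = 2657104.45 cm³.
X̄ = 1980117.03/27595.24 = 71.76 cm; Ȳ = 2657104.45/27595.24 = 96.29 cm.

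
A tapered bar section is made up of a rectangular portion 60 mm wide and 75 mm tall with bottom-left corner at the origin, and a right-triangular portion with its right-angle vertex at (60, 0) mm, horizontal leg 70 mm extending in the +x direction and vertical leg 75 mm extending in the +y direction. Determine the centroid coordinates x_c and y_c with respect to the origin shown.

rectangular portion: A = 60 × 75 = 4500.00, centroid at (30.00, 37.50).
triangular portion: A = ½·70·75 = 2625.00, centroid at (83.33, 25.00).
ΣA = 7125.00 mm²
ΣAx_c = (4500.00)(30.00) + (2625.00)(83.33) = 353750.00 mm³
ΣAy_c = (4500.00)(37.50) + (2625.00)(25.00) = 234375.00 mm³
x_c = 353750.00 / 7125.00 = 49.65 mm
y_c = 234375.00 / 7125.00 = 32.89 mm

x_c = 49.65 mm, y_c = 32.89 mm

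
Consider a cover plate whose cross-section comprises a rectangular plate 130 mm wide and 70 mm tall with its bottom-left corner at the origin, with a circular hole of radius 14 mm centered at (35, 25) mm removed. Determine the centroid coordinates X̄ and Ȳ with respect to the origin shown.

plate: A = 130 × 70 = 9100.00, centroid at (65.00, 35.00).
hole: A = −π·14² = -615.75, centroid at (35.00, 25.00).
ΣA = 8484.25 mm², ΣAX̄ = 569948.67 mm³, ΣAȲ = 303106.20 mm³.
X̄ = 569948.67/8484.25 = 67.18 mm; Ȳ = 303106.20/8484.25 = 35.73 mm.

X̄ = 67.18 mm, Ȳ = 35.73 mm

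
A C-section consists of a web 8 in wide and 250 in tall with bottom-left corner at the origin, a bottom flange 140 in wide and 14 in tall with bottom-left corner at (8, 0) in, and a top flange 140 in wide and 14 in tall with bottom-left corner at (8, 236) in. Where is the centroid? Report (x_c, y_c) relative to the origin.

web: A = 8 × 250 = 2000.00, centroid at (4.00, 125.00).
bottom flange: A = 140 × 14 = 1960.00, centroid at (78.00, 7.00).
top flange: A = 140 × 14 = 1960.00, centroid at (78.00, 243.00).
ΣA = 5920.00 in², ΣAx_c = 313760.00 in³, ΣAy_c = 740000.00 in³.
x_c = 313760.00/5920.00 = 53.00 in; y_c = 740000.00/5920.00 = 125.00 in.

x_c = 53.00 in, y_c = 125.00 in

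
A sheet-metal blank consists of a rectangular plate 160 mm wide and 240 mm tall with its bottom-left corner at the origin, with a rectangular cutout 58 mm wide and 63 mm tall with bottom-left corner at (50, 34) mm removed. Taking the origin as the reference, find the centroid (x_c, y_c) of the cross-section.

plate: A = 160 × 240 = 38400.00, centroid at (80.00, 120.00).
hole: A = −(58 × 63) = -3654.00, centroid at (79.00, 65.50).
ΣA = 34746.00 mm²
ΣAx_c = (38400.00)(80.00) + (-3654.00)(79.00) = 2783334.00 mm³
ΣAy_c = (38400.00)(120.00) + (-3654.00)(65.50) = 4368663.00 mm³
x_c = 2783334.00 / 34746.00 = 80.11 mm
y_c = 4368663.00 / 34746.00 = 125.73 mm

x_c = 80.11 mm, y_c = 125.73 mm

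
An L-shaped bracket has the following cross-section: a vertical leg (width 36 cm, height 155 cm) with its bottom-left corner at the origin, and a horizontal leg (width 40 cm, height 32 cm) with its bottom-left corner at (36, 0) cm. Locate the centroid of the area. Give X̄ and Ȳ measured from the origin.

Part | A | x̄ᵢ | ȳᵢ | A·x̄ᵢ | A·ȳᵢ
vertical leg | 5580.00 | 18.00 | 77.50 | 100440.00 | 432450.00
horizontal leg | 1280.00 | 56.00 | 16.00 | 71680.00 | 20480.00
Σ | 6860.00 |  |  | 172120.00 | 452930.00
X̄ = 172120.00 / 6860.00 = 25.09 cm
Ȳ = 452930.00 / 6860.00 = 66.02 cm

X̄ = 25.09 cm, Ȳ = 66.02 cm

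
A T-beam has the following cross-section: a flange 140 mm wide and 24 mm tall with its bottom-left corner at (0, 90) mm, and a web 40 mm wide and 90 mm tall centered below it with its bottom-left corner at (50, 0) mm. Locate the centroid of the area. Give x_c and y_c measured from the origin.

Part | A | x̄ᵢ | ȳᵢ | A·x̄ᵢ | A·ȳᵢ
web | 3600.00 | 70.00 | 45.00 | 252000.00 | 162000.00
flange | 3360.00 | 70.00 | 102.00 | 235200.00 | 342720.00
Σ | 6960.00 |  |  | 487200.00 | 504720.00
x_c = 487200.00 / 6960.00 = 70.00 mm
y_c = 504720.00 / 6960.00 = 72.52 mm

x_c = 70.00 mm, y_c = 72.52 mm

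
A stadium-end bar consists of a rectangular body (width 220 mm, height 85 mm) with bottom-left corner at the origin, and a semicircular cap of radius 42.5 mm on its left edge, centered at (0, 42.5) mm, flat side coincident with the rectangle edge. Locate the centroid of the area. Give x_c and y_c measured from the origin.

x_c = 93.13 mm, y_c = 42.50 mm

rectangular body: A = 220 × 85 = 18700.00, centroid at (110.00, 42.50).
semicircular end: A = ½π·42.5² = 2837.25, centroid at (-18.04, 42.50).
ΣA = 21537.25 mm², ΣAx_c = 2005822.92 mm³, ΣAy_c = 915333.16 mm³.
x_c = 2005822.92/21537.25 = 93.13 mm; y_c = 915333.16/21537.25 = 42.50 mm.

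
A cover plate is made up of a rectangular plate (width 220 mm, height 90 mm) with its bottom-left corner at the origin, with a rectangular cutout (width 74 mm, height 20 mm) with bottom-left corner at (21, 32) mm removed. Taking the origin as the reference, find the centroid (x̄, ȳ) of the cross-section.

x̄ = 114.20 mm, ȳ = 45.24 mm

plate: A = 220 × 90 = 19800.00, centroid at (110.00, 45.00).
hole: A = −(74 × 20) = -1480.00, centroid at (58.00, 42.00).
ΣA = 18320.00 mm²
ΣAx̄ = (19800.00)(110.00) + (-1480.00)(58.00) = 2092160.00 mm³
ΣAȳ = (19800.00)(45.00) + (-1480.00)(42.00) = 828840.00 mm³
x̄ = 2092160.00 / 18320.00 = 114.20 mm
ȳ = 828840.00 / 18320.00 = 45.24 mm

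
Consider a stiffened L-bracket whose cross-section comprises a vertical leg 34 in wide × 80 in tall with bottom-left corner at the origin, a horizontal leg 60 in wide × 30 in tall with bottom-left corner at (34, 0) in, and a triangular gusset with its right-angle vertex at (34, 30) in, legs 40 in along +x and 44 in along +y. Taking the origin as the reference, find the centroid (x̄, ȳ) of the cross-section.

vertical leg: A = 34 × 80 = 2720.00, centroid at (17.00, 40.00).
horizontal leg: A = 60 × 30 = 1800.00, centroid at (64.00, 15.00).
gusset: A = ½·40·44 = 880.00, centroid at (47.33, 44.67).
ΣA = 5400.00 in², ΣAx̄ = 203093.33 in³, ΣAȳ = 175106.67 in³.
x̄ = 203093.33/5400.00 = 37.61 in; ȳ = 175106.67/5400.00 = 32.43 in.

x̄ = 37.61 in, ȳ = 32.43 in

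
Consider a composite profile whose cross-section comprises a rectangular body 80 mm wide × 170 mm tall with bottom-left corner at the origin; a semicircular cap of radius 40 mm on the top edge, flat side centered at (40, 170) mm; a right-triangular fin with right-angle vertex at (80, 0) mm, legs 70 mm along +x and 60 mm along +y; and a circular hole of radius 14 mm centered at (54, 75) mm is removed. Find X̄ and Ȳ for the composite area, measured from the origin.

X̄ = 47.07 mm, Ȳ = 92.16 mm

rectangular body: A = 80 × 170 = 13600.00, centroid at (40.00, 85.00).
semicircular top: A = ½π·40² = 2513.27, centroid at (40.00, 186.98).
triangular fin: A = ½·70·60 = 2100.00, centroid at (103.33, 20.00).
hole: A = −π·14² = -615.75, centroid at (54.00, 75.00).
ΣA = 17597.52 mm², ΣAX̄ = 828280.35 mm³, ΣAȲ = 1621741.86 mm³.
X̄ = 828280.35/17597.52 = 47.07 mm; Ȳ = 1621741.86/17597.52 = 92.16 mm.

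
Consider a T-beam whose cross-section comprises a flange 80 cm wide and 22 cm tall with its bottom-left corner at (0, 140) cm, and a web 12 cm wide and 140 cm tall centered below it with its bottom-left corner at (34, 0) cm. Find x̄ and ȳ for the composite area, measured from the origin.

web: A = 12 × 140 = 1680.00, centroid at (40.00, 70.00).
flange: A = 80 × 22 = 1760.00, centroid at (40.00, 151.00).
ΣA = 3440.00 cm²
ΣAx̄ = (1680.00)(40.00) + (1760.00)(40.00) = 137600.00 cm³
ΣAȳ = (1680.00)(70.00) + (1760.00)(151.00) = 383360.00 cm³
x̄ = 137600.00 / 3440.00 = 40.00 cm
ȳ = 383360.00 / 3440.00 = 111.44 cm

x̄ = 40.00 cm, ȳ = 111.44 cm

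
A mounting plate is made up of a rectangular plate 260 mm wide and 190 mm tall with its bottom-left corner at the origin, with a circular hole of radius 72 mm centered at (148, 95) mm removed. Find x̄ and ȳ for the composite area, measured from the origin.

Part | A | x̄ᵢ | ȳᵢ | A·x̄ᵢ | A·ȳᵢ
plate | 49400.00 | 130.00 | 95.00 | 6422000.00 | 4693000.00
hole | -16286.02 | 148.00 | 95.00 | -2410330.41 | -1547171.55
Σ | 33113.98 |  |  | 4011669.59 | 3145828.45
x̄ = 4011669.59 / 33113.98 = 121.15 mm
ȳ = 3145828.45 / 33113.98 = 95.00 mm

x̄ = 121.15 mm, ȳ = 95.00 mm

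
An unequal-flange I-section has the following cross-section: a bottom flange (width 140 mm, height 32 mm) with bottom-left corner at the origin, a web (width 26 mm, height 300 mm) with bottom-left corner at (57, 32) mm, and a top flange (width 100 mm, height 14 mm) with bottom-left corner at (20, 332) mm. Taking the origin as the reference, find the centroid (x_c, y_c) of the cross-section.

x_c = 70.00 mm, y_c = 143.70 mm

Part | A | x̄ᵢ | ȳᵢ | A·x̄ᵢ | A·ȳᵢ
bottom flange | 4480.00 | 70.00 | 16.00 | 313600.00 | 71680.00
web | 7800.00 | 70.00 | 182.00 | 546000.00 | 1419600.00
top flange | 1400.00 | 70.00 | 339.00 | 98000.00 | 474600.00
Σ | 13680.00 |  |  | 957600.00 | 1965880.00
x_c = 957600.00 / 13680.00 = 70.00 mm
y_c = 1965880.00 / 13680.00 = 143.70 mm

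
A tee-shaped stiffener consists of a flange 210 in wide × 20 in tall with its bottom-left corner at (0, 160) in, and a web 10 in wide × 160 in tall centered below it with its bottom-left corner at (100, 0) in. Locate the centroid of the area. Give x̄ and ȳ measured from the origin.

web: A = 10 × 160 = 1600.00, centroid at (105.00, 80.00).
flange: A = 210 × 20 = 4200.00, centroid at (105.00, 170.00).
ΣA = 5800.00 in², ΣAx̄ = 609000.00 in³, ΣAȳ = 842000.00 in³.
x̄ = 609000.00/5800.00 = 105.00 in; ȳ = 842000.00/5800.00 = 145.17 in.

x̄ = 105.00 in, ȳ = 145.17 in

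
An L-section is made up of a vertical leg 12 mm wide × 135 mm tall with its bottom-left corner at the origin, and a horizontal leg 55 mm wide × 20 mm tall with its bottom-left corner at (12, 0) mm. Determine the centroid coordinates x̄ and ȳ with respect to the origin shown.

x̄ = 19.55 mm, ȳ = 44.25 mm

Part | A | x̄ᵢ | ȳᵢ | A·x̄ᵢ | A·ȳᵢ
vertical leg | 1620.00 | 6.00 | 67.50 | 9720.00 | 109350.00
horizontal leg | 1100.00 | 39.50 | 10.00 | 43450.00 | 11000.00
Σ | 2720.00 |  |  | 53170.00 | 120350.00
x̄ = 53170.00 / 2720.00 = 19.55 mm
ȳ = 120350.00 / 2720.00 = 44.25 mm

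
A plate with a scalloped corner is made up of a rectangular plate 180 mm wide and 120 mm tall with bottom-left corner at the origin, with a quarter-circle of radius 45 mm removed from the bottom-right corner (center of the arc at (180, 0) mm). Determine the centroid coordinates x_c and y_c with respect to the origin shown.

x_c = 84.36 mm, y_c = 63.25 mm

plate: A = 180 × 120 = 21600.00, centroid at (90.00, 60.00).
removed quarter-circle: A = −¼π·45² = -1590.43, centroid at (160.90, 19.10).
ΣA = 20009.57 mm²
ΣAx_c = (21600.00)(90.00) + (-1590.43)(160.90) = 1688097.37 mm³
ΣAy_c = (21600.00)(60.00) + (-1590.43)(19.10) = 1265625.00 mm³
x_c = 1688097.37 / 20009.57 = 84.36 mm
y_c = 1265625.00 / 20009.57 = 63.25 mm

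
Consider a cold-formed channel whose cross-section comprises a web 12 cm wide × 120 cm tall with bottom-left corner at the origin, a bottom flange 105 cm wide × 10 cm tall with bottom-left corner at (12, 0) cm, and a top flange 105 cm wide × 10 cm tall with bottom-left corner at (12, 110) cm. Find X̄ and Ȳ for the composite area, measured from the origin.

X̄ = 40.70 cm, Ȳ = 60.00 cm

web: A = 12 × 120 = 1440.00, centroid at (6.00, 60.00).
bottom flange: A = 105 × 10 = 1050.00, centroid at (64.50, 5.00).
top flange: A = 105 × 10 = 1050.00, centroid at (64.50, 115.00).
ΣA = 3540.00 cm²
ΣAX̄ = (1440.00)(6.00) + (1050.00)(64.50) + (1050.00)(64.50) = 144090.00 cm³
ΣAȲ = (1440.00)(60.00) + (1050.00)(5.00) + (1050.00)(115.00) = 212400.00 cm³
X̄ = 144090.00 / 3540.00 = 40.70 cm
Ȳ = 212400.00 / 3540.00 = 60.00 cm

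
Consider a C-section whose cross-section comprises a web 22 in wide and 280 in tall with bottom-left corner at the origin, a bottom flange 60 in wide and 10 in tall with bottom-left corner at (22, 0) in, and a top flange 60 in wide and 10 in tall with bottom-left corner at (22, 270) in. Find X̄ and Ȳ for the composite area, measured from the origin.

Part | A | x̄ᵢ | ȳᵢ | A·x̄ᵢ | A·ȳᵢ
web | 6160.00 | 11.00 | 140.00 | 67760.00 | 862400.00
bottom flange | 600.00 | 52.00 | 5.00 | 31200.00 | 3000.00
top flange | 600.00 | 52.00 | 275.00 | 31200.00 | 165000.00
Σ | 7360.00 |  |  | 130160.00 | 1030400.00
X̄ = 130160.00 / 7360.00 = 17.68 in
Ȳ = 1030400.00 / 7360.00 = 140.00 in

X̄ = 17.68 in, Ȳ = 140.00 in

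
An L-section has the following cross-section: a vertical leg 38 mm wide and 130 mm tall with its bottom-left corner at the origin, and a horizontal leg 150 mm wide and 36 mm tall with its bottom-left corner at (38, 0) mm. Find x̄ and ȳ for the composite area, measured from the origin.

x̄ = 68.09 mm, ȳ = 40.45 mm

vertical leg: A = 38 × 130 = 4940.00, centroid at (19.00, 65.00).
horizontal leg: A = 150 × 36 = 5400.00, centroid at (113.00, 18.00).
ΣA = 10340.00 mm²
ΣAx̄ = (4940.00)(19.00) + (5400.00)(113.00) = 704060.00 mm³
ΣAȳ = (4940.00)(65.00) + (5400.00)(18.00) = 418300.00 mm³
x̄ = 704060.00 / 10340.00 = 68.09 mm
ȳ = 418300.00 / 10340.00 = 40.45 mm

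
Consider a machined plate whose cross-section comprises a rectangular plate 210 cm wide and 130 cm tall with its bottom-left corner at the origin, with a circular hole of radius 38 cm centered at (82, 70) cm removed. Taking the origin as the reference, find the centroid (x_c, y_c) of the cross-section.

plate: A = 210 × 130 = 27300.00, centroid at (105.00, 65.00).
hole: A = −π·38² = -4536.46, centroid at (82.00, 70.00).
ΣA = 22763.54 cm², ΣAx_c = 2494510.30 cm³, ΣAy_c = 1456947.81 cm³.
x_c = 2494510.30/22763.54 = 109.58 cm; y_c = 1456947.81/22763.54 = 64.00 cm.

x_c = 109.58 cm, y_c = 64.00 cm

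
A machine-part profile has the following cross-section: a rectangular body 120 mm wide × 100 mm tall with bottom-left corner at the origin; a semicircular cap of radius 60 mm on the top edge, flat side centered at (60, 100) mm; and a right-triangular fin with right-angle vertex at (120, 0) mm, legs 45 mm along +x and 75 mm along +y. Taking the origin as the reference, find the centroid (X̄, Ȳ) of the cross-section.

X̄ = 66.54 mm, Ȳ = 69.88 mm

Part | A | x̄ᵢ | ȳᵢ | A·x̄ᵢ | A·ȳᵢ
rectangular body | 12000.00 | 60.00 | 50.00 | 720000.00 | 600000.00
semicircular top | 5654.87 | 60.00 | 125.46 | 339292.01 | 709486.68
triangular fin | 1687.50 | 135.00 | 25.00 | 227812.50 | 42187.50
Σ | 19342.37 |  |  | 1287104.51 | 1351674.18
X̄ = 1287104.51 / 19342.37 = 66.54 mm
Ȳ = 1351674.18 / 19342.37 = 69.88 mm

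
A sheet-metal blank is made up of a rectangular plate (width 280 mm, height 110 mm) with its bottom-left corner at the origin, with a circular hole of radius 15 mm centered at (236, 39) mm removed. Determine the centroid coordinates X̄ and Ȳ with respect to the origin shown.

X̄ = 137.75 mm, Ȳ = 55.38 mm

plate: A = 280 × 110 = 30800.00, centroid at (140.00, 55.00).
hole: A = −π·15² = -706.86, centroid at (236.00, 39.00).
ΣA = 30093.14 mm², ΣAX̄ = 4145181.43 mm³, ΣAȲ = 1666432.52 mm³.
X̄ = 4145181.43/30093.14 = 137.75 mm; Ȳ = 1666432.52/30093.14 = 55.38 mm.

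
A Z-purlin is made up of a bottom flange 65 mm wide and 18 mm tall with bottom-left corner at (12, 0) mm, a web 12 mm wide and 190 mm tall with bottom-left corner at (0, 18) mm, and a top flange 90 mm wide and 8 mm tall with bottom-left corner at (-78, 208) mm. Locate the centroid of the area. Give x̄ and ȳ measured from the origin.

x̄ = 10.07 mm, ȳ = 100.91 mm

bottom flange: A = 65 × 18 = 1170.00, centroid at (44.50, 9.00).
web: A = 12 × 190 = 2280.00, centroid at (6.00, 113.00).
top flange: A = 90 × 8 = 720.00, centroid at (-33.00, 212.00).
ΣA = 4170.00 mm², ΣAx̄ = 41985.00 mm³, ΣAȳ = 420810.00 mm³.
x̄ = 41985.00/4170.00 = 10.07 mm; ȳ = 420810.00/4170.00 = 100.91 mm.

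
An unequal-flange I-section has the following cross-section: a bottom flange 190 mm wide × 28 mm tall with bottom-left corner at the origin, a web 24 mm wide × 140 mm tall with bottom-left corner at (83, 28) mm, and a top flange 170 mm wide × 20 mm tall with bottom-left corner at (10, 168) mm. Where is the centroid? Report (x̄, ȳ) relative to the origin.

x̄ = 95.00 mm, ȳ = 83.52 mm

Part | A | x̄ᵢ | ȳᵢ | A·x̄ᵢ | A·ȳᵢ
bottom flange | 5320.00 | 95.00 | 14.00 | 505400.00 | 74480.00
web | 3360.00 | 95.00 | 98.00 | 319200.00 | 329280.00
top flange | 3400.00 | 95.00 | 178.00 | 323000.00 | 605200.00
Σ | 12080.00 |  |  | 1147600.00 | 1008960.00
x̄ = 1147600.00 / 12080.00 = 95.00 mm
ȳ = 1008960.00 / 12080.00 = 83.52 mm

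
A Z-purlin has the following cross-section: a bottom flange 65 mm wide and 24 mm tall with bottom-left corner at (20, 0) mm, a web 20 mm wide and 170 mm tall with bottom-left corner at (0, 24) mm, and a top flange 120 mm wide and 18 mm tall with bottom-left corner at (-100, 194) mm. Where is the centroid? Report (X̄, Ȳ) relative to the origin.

X̄ = 4.14 mm, Ȳ = 116.26 mm

Part | A | x̄ᵢ | ȳᵢ | A·x̄ᵢ | A·ȳᵢ
bottom flange | 1560.00 | 52.50 | 12.00 | 81900.00 | 18720.00
web | 3400.00 | 10.00 | 109.00 | 34000.00 | 370600.00
top flange | 2160.00 | -40.00 | 203.00 | -86400.00 | 438480.00
Σ | 7120.00 |  |  | 29500.00 | 827800.00
X̄ = 29500.00 / 7120.00 = 4.14 mm
Ȳ = 827800.00 / 7120.00 = 116.26 mm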